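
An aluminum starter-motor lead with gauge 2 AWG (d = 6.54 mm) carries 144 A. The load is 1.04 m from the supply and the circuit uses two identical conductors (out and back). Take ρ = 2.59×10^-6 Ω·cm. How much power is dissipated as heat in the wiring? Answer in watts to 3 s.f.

33.3 W

ρ = 2.59×10^-6 Ω·cm = 2.59×10^-8 Ω·m
A = π(6.54/2 mm)² = π(3.2700e-03 m)² = 3.359e-05 m²
Total conductor length (both ways) L = 2 × 1.04 = 2.08 m
R = ρL/A = (2.59×10^-8)(2.08)/(3.359e-05) = 0.001604 Ω
P = I²R = (144)² × 0.001604 = 33.3 W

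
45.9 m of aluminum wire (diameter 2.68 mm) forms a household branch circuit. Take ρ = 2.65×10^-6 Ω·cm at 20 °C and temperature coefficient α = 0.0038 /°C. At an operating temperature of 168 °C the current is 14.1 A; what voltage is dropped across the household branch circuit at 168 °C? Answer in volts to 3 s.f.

ρ = 2.65×10^-6 Ω·cm = 2.65×10^-8 Ω·m
A = π(d/2)² = π(1.3400e-03 m)² = 5.641e-06 m²
R₍20₎ = ρL/A = (2.65×10^-8)(45.9)/(5.641e-06) = 0.2156 Ω
R₍168₎ = R₍20₎(1 + αΔT) = 0.2156 × (1 + 0.0038×148) = 0.3369 Ω
V = IR = 14.1 × 0.3369 = 4.75 V

4.75 V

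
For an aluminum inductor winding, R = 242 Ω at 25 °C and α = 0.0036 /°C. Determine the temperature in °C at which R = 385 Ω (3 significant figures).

R = R₀(1 + α(T − T₀)) ⇒ T = T₀ + (R/R₀ − 1)/α
T = 25 + (385/242 − 1)/0.0036 = 25 + (0.5909)/0.0036 = 189 °C

189 °C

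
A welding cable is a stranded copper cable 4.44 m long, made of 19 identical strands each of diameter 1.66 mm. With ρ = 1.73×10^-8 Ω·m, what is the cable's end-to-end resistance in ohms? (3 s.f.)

A_strand = π(8.3000e-04 m)² = 2.164e-06 m²
R_strand = ρL/A = (1.73×10^-8)(4.44)/(2.164e-06) = 0.03549 Ω
R_total = R_strand/N = 0.03549/19 = 0.00187 Ω

0.00187 Ω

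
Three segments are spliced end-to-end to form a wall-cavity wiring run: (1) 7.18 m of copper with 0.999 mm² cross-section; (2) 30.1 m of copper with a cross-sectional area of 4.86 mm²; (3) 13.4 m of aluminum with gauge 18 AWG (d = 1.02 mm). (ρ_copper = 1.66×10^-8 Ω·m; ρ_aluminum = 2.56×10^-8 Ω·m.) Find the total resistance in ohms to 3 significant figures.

Seg 1: A = 0.999 mm² = 9.990e-07 m²
R_1 = (1.66×10^-8)(7.18)/(9.990e-07) = 0.1193 Ω
Seg 2: A = 4.86 mm² = 4.860e-06 m²
R_2 = (1.66×10^-8)(30.1)/(4.860e-06) = 0.1028 Ω
Seg 3: A = π(1.02/2 mm)² = π(5.1000e-04 m)² = 8.171e-07 m²
R_3 = (2.56×10^-8)(13.4)/(8.171e-07) = 0.4198 Ω
R_total = R_1 + R_2 + R_3 = 0.642 Ω

0.642 Ω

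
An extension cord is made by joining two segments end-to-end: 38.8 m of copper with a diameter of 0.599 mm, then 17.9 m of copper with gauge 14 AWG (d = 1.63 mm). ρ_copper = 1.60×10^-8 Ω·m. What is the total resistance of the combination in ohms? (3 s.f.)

Segment 1: A = π(d/2)² = π(2.9950e-04 m)² = 2.818e-07 m²
R₁ = ρL/A = (1.60×10^-8)(38.8)/(2.818e-07) = 2.203 Ω
Segment 2: A = π(1.63/2 mm)² = π(8.1500e-04 m)² = 2.087e-06 m²
R₂ = (1.60×10^-8)(17.9)/(2.087e-06) = 0.1372 Ω
R = R₁ + R₂ = 2.34 Ω

2.34 Ω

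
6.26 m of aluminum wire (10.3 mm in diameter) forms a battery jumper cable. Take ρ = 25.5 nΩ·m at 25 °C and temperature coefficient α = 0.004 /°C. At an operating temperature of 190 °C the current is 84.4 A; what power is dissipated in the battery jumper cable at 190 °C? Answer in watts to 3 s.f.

ρ = 25.5 nΩ·m = 2.55×10^-8 Ω·m
A = π(d/2)² = π(5.1500e-03 m)² = 8.332e-05 m²
R₍25₎ = ρL/A = (2.55×10^-8)(6.26)/(8.332e-05) = 0.001916 Ω
R₍190₎ = R₍25₎(1 + αΔT) = 0.001916 × (1 + 0.004×165) = 0.00318 Ω
P = I²R = (84.4)² × 0.00318 = 22.7 W

22.7 W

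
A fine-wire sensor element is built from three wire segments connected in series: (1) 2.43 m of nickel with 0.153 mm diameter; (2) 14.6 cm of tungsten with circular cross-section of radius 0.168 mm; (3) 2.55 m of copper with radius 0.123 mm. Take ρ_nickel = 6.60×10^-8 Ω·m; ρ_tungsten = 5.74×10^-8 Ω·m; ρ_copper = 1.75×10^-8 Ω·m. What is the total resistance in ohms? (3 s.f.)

Seg 1: A = π(d/2)² = π(7.6500e-05 m)² = 1.839e-08 m²
R_1 = (6.60×10^-8)(2.43)/(1.839e-08) = 8.723 Ω
Seg 2: A = πr² = π(1.6800e-04 m)² = 8.867e-08 m²
R_2 = (5.74×10^-8)(0.146)/(8.867e-08) = 0.09451 Ω
Seg 3: A = πr² = π(1.2300e-04 m)² = 4.753e-08 m²
R_3 = (1.75×10^-8)(2.55)/(4.753e-08) = 0.9389 Ω
R_total = R_1 + R_2 + R_3 = 9.76 Ω

9.76 Ω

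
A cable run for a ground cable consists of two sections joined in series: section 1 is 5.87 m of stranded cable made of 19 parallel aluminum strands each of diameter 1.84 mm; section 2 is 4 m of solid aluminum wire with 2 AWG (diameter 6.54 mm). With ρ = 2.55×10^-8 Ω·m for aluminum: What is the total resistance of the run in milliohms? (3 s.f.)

Section 1: A_strand = π(9.2000e-04)² = 2.659e-06 m²; R₁ = ρL/(N·A_s) = (2.55×10^-8)(5.87)/(19×2.659e-06) = 0.002963 Ω
Section 2: A = π(6.54/2 mm)² = π(3.2700e-03 m)² = 3.359e-05 m²
R₂ = (2.55×10^-8)(4)/(3.359e-05) = 0.003036 Ω
R = R₁ + R₂ = 6.00 mΩ

6.00 mΩ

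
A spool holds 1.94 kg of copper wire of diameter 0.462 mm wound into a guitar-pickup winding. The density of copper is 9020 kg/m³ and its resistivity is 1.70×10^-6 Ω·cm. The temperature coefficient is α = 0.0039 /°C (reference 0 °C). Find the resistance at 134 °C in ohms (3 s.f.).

198 Ω

ρ = 1.70×10^-6 Ω·cm = 1.70×10^-8 Ω·m
A = π(d/2)² = π(2.3100e-04 m)² = 1.6764e-07 m²
L = m/(density·A) = 1.94/(9020×1.6764e-07) = 1283 m
R = ρL/A = (1.70×10^-8)(1283)/(1.6764e-07) = 130.1 Ω
R(134 °C) = 130.1 × (1 + 0.0039×134) = 198 Ω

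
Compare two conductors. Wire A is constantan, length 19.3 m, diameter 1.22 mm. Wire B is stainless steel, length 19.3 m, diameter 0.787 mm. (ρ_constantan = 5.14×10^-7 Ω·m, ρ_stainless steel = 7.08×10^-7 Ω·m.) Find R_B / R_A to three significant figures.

R ∝ ρL/d², so R_B/R_A = (ρ_B/ρ_A) × (d_A/d_B)²
= (7.08×10^-7/5.14×10^-7) × (1.22/0.787)² = 3.31

3.31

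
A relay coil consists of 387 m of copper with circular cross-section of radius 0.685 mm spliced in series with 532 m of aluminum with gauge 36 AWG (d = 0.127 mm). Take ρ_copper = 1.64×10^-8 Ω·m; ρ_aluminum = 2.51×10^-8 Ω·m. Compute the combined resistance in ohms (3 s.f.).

1060 Ω

Segment 1: A = πr² = π(6.8500e-04 m)² = 1.474e-06 m²
R₁ = ρL/A = (1.64×10^-8)(387)/(1.474e-06) = 4.306 Ω
Segment 2: A = π(0.127/2 mm)² = π(6.3500e-05 m)² = 1.267e-08 m²
R₂ = (2.51×10^-8)(532)/(1.267e-08) = 1054 Ω
R = R₁ + R₂ = 1060 Ω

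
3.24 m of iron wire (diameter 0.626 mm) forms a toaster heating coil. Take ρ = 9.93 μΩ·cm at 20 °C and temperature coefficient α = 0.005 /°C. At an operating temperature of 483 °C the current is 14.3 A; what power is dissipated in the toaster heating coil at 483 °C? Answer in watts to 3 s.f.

ρ = 9.93 μΩ·cm = 9.93×10^-8 Ω·m
A = π(d/2)² = π(3.1300e-04 m)² = 3.078e-07 m²
R₍20₎ = ρL/A = (9.93×10^-8)(3.24)/(3.078e-07) = 1.045 Ω
R₍483₎ = R₍20₎(1 + αΔT) = 1.045 × (1 + 0.005×463) = 3.465 Ω
P = I²R = (14.3)² × 3.465 = 709 W

709 W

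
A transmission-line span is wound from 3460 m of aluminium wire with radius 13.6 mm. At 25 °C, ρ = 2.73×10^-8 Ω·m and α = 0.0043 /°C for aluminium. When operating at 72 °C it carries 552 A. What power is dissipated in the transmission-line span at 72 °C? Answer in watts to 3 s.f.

59500 W

A = πr² = π(1.3600e-02 m)² = 5.811e-04 m²
R₍25₎ = ρL/A = (2.73×10^-8)(3460)/(5.811e-04) = 0.1626 Ω
R₍72₎ = R₍25₎(1 + αΔT) = 0.1626 × (1 + 0.0043×47) = 0.1954 Ω
P = I²R = (552)² × 0.1954 = 59500 W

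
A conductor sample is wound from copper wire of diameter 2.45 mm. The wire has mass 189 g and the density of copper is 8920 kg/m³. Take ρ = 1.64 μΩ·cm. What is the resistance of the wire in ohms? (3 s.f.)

ρ = 1.64 μΩ·cm = 1.64×10^-8 Ω·m
A = π(d/2)² = π(1.2250e-03 m)² = 4.7144e-06 m²
L = m/(density·A) = 0.189/(8920×4.7144e-06) = 4.494 m
R = ρL/A = (1.64×10^-8)(4.494)/(4.7144e-06) = 0.0156 Ω

0.0156 Ω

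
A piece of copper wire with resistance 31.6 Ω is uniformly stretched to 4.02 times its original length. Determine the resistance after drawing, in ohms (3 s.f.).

511 Ω

Volume constant ⇒ A' = A/k with k = 4.02. R' = ρ(kL)/(A/k) = k²R.
R' = 16.16 × 31.6 = 511 Ω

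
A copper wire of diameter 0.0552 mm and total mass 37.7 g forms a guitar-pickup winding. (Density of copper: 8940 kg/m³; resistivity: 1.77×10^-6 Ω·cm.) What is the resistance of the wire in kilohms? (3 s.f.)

ρ = 1.77×10^-6 Ω·cm = 1.77×10^-8 Ω·m
A = π(d/2)² = π(2.7600e-05 m)² = 2.3931e-09 m²
L = m/(density·A) = 0.0377/(8940×2.3931e-09) = 1762 m
R = ρL/A = (1.77×10^-8)(1762)/(2.3931e-09) = 13.0 kΩ

13.0 kΩ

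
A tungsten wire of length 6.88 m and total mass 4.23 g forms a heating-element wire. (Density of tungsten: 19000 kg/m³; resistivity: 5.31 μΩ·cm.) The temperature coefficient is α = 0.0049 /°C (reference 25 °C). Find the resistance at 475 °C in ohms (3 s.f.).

ρ = 5.31 μΩ·cm = 5.31×10^-8 Ω·m
A = m/(density·L) = 0.00423/(19000×6.88) = 3.2359e-08 m²
R = ρL/A = (5.31×10^-8)(6.88)/(3.2359e-08) = 11.29 Ω
R(475 °C) = 11.29 × (1 + 0.0049×450) = 36.2 Ω

36.2 Ω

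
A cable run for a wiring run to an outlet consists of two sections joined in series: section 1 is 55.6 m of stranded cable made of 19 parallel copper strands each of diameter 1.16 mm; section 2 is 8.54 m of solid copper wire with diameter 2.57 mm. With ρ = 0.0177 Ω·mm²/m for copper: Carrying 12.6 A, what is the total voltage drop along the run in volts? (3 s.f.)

0.985 V

ρ = 0.0177 Ω·mm²/m = 1.77×10^-8 Ω·m
Section 1: A_strand = π(5.8000e-04)² = 1.057e-06 m²; R₁ = ρL/(N·A_s) = (1.77×10^-8)(55.6)/(19×1.057e-06) = 0.04901 Ω
Section 2: A = π(d/2)² = π(1.2850e-03 m)² = 5.187e-06 m²
R₂ = (1.77×10^-8)(8.54)/(5.187e-06) = 0.02914 Ω
R = R₁ + R₂ = 0.07815 Ω
V = IR = 12.6 × 0.07815 = 0.985 V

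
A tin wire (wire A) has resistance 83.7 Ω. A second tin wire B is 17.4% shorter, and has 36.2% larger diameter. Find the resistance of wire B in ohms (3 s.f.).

R ∝ L/d², so R_B/R_A = (1 − 17.4/100) × (1 + 36.2/100)⁻²
= 0.826 × 0.5391 = 0.4453
R_B = 0.4453 × 83.7 = 37.3 Ω

37.3 Ω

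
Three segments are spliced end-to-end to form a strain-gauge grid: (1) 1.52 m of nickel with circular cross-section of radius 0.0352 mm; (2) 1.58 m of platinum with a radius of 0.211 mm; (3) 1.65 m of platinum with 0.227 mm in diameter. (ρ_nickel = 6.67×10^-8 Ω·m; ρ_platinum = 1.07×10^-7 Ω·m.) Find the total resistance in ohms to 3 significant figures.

Seg 1: A = πr² = π(3.5200e-05 m)² = 3.893e-09 m²
R_1 = (6.67×10^-8)(1.52)/(3.893e-09) = 26.05 Ω
Seg 2: A = πr² = π(2.1100e-04 m)² = 1.399e-07 m²
R_2 = (1.07×10^-7)(1.58)/(1.399e-07) = 1.209 Ω
Seg 3: A = π(d/2)² = π(1.1350e-04 m)² = 4.047e-08 m²
R_3 = (1.07×10^-7)(1.65)/(4.047e-08) = 4.362 Ω
R_total = R_1 + R_2 + R_3 = 31.6 Ω

31.6 Ω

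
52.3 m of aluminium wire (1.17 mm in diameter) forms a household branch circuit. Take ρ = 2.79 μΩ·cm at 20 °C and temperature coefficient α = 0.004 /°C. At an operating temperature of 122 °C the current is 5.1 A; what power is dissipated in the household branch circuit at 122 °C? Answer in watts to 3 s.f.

49.7 W

ρ = 2.79 μΩ·cm = 2.79×10^-8 Ω·m
A = π(d/2)² = π(5.8500e-04 m)² = 1.075e-06 m²
R₍20₎ = ρL/A = (2.79×10^-8)(52.3)/(1.075e-06) = 1.357 Ω
R₍122₎ = R₍20₎(1 + αΔT) = 1.357 × (1 + 0.004×102) = 1.911 Ω
P = I²R = (5.1)² × 1.911 = 49.7 W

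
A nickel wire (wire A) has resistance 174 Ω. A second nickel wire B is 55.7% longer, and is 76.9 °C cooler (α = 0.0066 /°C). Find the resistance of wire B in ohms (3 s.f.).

R ∝ ρL/d² with ρ ∝ (1+αΔT), so R_B/R_A = (1 + 55.7/100) × (1 − 0.0066×76.9)
= 1.557 × 0.4925 = 0.7668
R_B = 0.7668 × 174 = 133 Ω

133 Ω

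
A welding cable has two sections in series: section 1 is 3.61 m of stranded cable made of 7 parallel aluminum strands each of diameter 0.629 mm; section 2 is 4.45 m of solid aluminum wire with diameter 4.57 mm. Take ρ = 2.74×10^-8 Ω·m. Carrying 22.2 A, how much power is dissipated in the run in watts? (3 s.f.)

26.1 W

Section 1: A_strand = π(3.1450e-04)² = 3.107e-07 m²; R₁ = ρL/(N·A_s) = (2.74×10^-8)(3.61)/(7×3.107e-07) = 0.04547 Ω
Section 2: A = π(d/2)² = π(2.2850e-03 m)² = 1.640e-05 m²
R₂ = (2.74×10^-8)(4.45)/(1.640e-05) = 0.007433 Ω
R = R₁ + R₂ = 0.05291 Ω
P = I²R = (22.2)² × 0.05291 = 26.1 W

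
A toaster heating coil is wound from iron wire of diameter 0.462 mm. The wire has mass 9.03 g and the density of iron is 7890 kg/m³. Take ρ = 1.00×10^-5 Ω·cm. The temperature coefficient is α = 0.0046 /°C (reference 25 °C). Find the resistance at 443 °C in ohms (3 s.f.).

11.9 Ω

ρ = 1.00×10^-5 Ω·cm = 1.00×10^-7 Ω·m
A = π(d/2)² = π(2.3100e-04 m)² = 1.6764e-07 m²
L = m/(density·A) = 0.00903/(7890×1.6764e-07) = 6.827 m
R = ρL/A = (1.00×10^-7)(6.827)/(1.6764e-07) = 4.073 Ω
R(443 °C) = 4.073 × (1 + 0.0046×418) = 11.9 Ω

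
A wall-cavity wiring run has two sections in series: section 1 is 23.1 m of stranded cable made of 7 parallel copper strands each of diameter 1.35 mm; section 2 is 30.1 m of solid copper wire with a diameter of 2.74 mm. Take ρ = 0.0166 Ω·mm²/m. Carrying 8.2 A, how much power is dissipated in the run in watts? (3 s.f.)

ρ = 0.0166 Ω·mm²/m = 1.66×10^-8 Ω·m
Section 1: A_strand = π(6.7500e-04)² = 1.431e-06 m²; R₁ = ρL/(N·A_s) = (1.66×10^-8)(23.1)/(7×1.431e-06) = 0.03827 Ω
Section 2: A = π(d/2)² = π(1.3700e-03 m)² = 5.896e-06 m²
R₂ = (1.66×10^-8)(30.1)/(5.896e-06) = 0.08474 Ω
R = R₁ + R₂ = 0.123 Ω
P = I²R = (8.2)² × 0.123 = 8.27 W

8.27 W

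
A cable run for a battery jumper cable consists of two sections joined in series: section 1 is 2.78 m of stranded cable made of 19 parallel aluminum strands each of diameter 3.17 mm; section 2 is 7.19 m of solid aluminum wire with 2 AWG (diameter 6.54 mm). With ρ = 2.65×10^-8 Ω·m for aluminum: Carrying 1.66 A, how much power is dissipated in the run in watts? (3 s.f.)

Section 1: A_strand = π(1.5850e-03)² = 7.892e-06 m²; R₁ = ρL/(N·A_s) = (2.65×10^-8)(2.78)/(19×7.892e-06) = 4.913×10^-4 Ω
Section 2: A = π(6.54/2 mm)² = π(3.2700e-03 m)² = 3.359e-05 m²
R₂ = (2.65×10^-8)(7.19)/(3.359e-05) = 0.005672 Ω
R = R₁ + R₂ = 0.006163 Ω
P = I²R = (1.66)² × 0.006163 = 0.0170 W

0.0170 W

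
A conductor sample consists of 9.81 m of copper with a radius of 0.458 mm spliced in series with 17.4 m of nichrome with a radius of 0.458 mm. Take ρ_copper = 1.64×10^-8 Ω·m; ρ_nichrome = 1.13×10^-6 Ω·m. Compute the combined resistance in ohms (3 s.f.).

Segment 1: A = πr² = π(4.5800e-04 m)² = 6.590e-07 m²
R₁ = ρL/A = (1.64×10^-8)(9.81)/(6.590e-07) = 0.2441 Ω
R₂ = (1.13×10^-6)(17.4)/(6.590e-07) = 29.84 Ω
R = R₁ + R₂ = 30.1 Ω

30.1 Ω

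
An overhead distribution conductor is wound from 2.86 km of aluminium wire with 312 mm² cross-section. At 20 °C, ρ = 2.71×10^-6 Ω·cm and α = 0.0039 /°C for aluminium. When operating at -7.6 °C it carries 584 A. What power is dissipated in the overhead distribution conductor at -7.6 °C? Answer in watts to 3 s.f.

ρ = 2.71×10^-6 Ω·cm = 2.71×10^-8 Ω·m
A = 312 mm² = 3.120e-04 m²
R₍20₎ = ρL/A = (2.71×10^-8)(2860)/(3.120e-04) = 0.2484 Ω
R₍-7.6₎ = R₍20₎(1 + αΔT) = 0.2484 × (1 + 0.0039×-27.6) = 0.2217 Ω
P = I²R = (584)² × 0.2217 = 75600 W

75600 W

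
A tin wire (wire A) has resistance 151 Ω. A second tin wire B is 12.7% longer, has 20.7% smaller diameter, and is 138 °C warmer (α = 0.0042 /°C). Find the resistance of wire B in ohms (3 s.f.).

427 Ω

R ∝ ρL/d² with ρ ∝ (1+αΔT), so R_B/R_A = (1 + 12.7/100) × (1 − 20.7/100)⁻² × (1 + 0.0042×138)
= 1.127 × 1.59 × 1.58 = 2.831
R_B = 2.831 × 151 = 427 Ω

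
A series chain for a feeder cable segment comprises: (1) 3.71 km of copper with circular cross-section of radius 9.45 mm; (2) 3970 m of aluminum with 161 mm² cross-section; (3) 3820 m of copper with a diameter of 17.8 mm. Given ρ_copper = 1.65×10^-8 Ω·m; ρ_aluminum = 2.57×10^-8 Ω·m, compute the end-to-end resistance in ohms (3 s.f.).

1.11 Ω

Seg 1: A = πr² = π(9.4500e-03 m)² = 2.806e-04 m²
R_1 = (1.65×10^-8)(3710)/(2.806e-04) = 0.2182 Ω
Seg 2: A = 161 mm² = 1.610e-04 m²
R_2 = (2.57×10^-8)(3970)/(1.610e-04) = 0.6337 Ω
Seg 3: A = π(d/2)² = π(8.9000e-03 m)² = 2.488e-04 m²
R_3 = (1.65×10^-8)(3820)/(2.488e-04) = 0.2533 Ω
R_total = R_1 + R_2 + R_3 = 1.11 Ω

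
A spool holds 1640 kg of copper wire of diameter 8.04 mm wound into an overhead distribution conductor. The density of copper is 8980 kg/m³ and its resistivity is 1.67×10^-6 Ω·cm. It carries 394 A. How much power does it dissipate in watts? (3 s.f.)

1.84×10^5 W

ρ = 1.67×10^-6 Ω·cm = 1.67×10^-8 Ω·m
A = π(d/2)² = π(4.0200e-03 m)² = 5.0769e-05 m²
L = m/(density·A) = 1640/(8980×5.0769e-05) = 3597 m
R = ρL/A = (1.67×10^-8)(3597)/(5.0769e-05) = 1.183 Ω
P = I²R = (394)² × 1.183 = 1.84×10^5 W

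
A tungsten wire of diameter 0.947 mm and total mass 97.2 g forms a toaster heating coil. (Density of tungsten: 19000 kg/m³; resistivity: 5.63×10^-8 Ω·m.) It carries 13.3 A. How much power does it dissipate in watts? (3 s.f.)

A = π(d/2)² = π(4.7350e-04 m)² = 7.0435e-07 m²
L = m/(density·A) = 0.0972/(19000×7.0435e-07) = 7.263 m
R = ρL/A = (5.63×10^-8)(7.263)/(7.0435e-07) = 0.5806 Ω
P = I²R = (13.3)² × 0.5806 = 103 W

103 W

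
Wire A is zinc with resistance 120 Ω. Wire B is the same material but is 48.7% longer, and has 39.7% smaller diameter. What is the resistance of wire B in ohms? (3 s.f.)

R ∝ L/d², so R_B/R_A = (1 + 48.7/100) × (1 − 39.7/100)⁻²
= 1.487 × 2.75 = 4.09
R_B = 4.09 × 120 = 491 Ω

491 Ω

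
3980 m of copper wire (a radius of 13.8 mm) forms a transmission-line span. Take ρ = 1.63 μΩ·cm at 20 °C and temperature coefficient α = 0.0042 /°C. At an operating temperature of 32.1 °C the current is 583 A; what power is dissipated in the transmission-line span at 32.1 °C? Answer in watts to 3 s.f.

38700 W

ρ = 1.63 μΩ·cm = 1.63×10^-8 Ω·m
A = πr² = π(1.3800e-02 m)² = 5.983e-04 m²
R₍20₎ = ρL/A = (1.63×10^-8)(3980)/(5.983e-04) = 0.1084 Ω
R₍32.1₎ = R₍20₎(1 + αΔT) = 0.1084 × (1 + 0.0042×12.1) = 0.1139 Ω
P = I²R = (583)² × 0.1139 = 38700 W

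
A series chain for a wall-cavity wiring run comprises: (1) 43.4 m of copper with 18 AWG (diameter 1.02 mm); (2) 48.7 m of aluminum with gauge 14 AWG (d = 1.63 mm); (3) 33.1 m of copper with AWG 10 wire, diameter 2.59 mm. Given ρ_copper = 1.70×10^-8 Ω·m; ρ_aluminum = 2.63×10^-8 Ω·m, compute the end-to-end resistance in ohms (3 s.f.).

Seg 1: A = π(1.02/2 mm)² = π(5.1000e-04 m)² = 8.171e-07 m²
R_1 = (1.70×10^-8)(43.4)/(8.171e-07) = 0.9029 Ω
Seg 2: A = π(1.63/2 mm)² = π(8.1500e-04 m)² = 2.087e-06 m²
R_2 = (2.63×10^-8)(48.7)/(2.087e-06) = 0.6138 Ω
Seg 3: A = π(2.59/2 mm)² = π(1.2950e-03 m)² = 5.269e-06 m²
R_3 = (1.70×10^-8)(33.1)/(5.269e-06) = 0.1068 Ω
R_total = R_1 + R_2 + R_3 = 1.62 Ω

1.62 Ω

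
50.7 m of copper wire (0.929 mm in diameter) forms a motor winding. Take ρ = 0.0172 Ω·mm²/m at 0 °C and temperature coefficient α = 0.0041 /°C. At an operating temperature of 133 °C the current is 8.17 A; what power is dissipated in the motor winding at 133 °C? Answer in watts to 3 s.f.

ρ = 0.0172 Ω·mm²/m = 1.72×10^-8 Ω·m
A = π(d/2)² = π(4.6450e-04 m)² = 6.778e-07 m²
R₍0₎ = ρL/A = (1.72×10^-8)(50.7)/(6.778e-07) = 1.287 Ω
R₍133₎ = R₍0₎(1 + αΔT) = 1.287 × (1 + 0.0041×133) = 1.988 Ω
P = I²R = (8.17)² × 1.988 = 133 W

133 W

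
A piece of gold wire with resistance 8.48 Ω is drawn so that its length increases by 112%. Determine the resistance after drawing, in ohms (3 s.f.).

38.1 Ω

k = 1 + 112/100 = 2.12; volume constant ⇒ A' = A/k, so R' = k²R.
R' = 4.494 × 8.48 = 38.1 Ω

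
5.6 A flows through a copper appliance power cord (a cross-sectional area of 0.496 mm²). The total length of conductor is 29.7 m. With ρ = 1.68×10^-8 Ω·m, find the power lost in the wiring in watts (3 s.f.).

A = 0.496 mm² = 4.960e-07 m²
R = ρL/A = (1.68×10^-8)(29.7)/(4.960e-07) = 1.006 Ω
P = I²R = (5.6)² × 1.006 = 31.5 W

31.5 W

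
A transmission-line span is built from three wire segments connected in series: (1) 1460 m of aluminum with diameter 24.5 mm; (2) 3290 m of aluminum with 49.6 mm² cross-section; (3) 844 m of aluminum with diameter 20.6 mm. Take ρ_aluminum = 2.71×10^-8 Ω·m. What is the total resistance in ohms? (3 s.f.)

Seg 1: A = π(d/2)² = π(1.2250e-02 m)² = 4.714e-04 m²
R_1 = (2.71×10^-8)(1460)/(4.714e-04) = 0.08393 Ω
Seg 2: A = 49.6 mm² = 4.960e-05 m²
R_2 = (2.71×10^-8)(3290)/(4.960e-05) = 1.798 Ω
Seg 3: A = π(d/2)² = π(1.0300e-02 m)² = 3.333e-04 m²
R_3 = (2.71×10^-8)(844)/(3.333e-04) = 0.06863 Ω
R_total = R_1 + R_2 + R_3 = 1.95 Ω

1.95 Ω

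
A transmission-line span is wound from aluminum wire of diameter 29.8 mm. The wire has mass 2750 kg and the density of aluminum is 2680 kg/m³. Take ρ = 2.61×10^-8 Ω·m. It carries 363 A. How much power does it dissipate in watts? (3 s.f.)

A = π(d/2)² = π(1.4900e-02 m)² = 6.9746e-04 m²
L = m/(density·A) = 2750/(2680×6.9746e-04) = 1471 m
R = ρL/A = (2.61×10^-8)(1471)/(6.9746e-04) = 0.05505 Ω
P = I²R = (363)² × 0.05505 = 7250 W

7250 W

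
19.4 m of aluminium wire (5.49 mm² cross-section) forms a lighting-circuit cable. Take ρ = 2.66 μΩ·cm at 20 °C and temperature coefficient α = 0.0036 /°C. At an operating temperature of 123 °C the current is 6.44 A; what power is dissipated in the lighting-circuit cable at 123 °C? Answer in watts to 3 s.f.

ρ = 2.66 μΩ·cm = 2.66×10^-8 Ω·m
A = 5.49 mm² = 5.490e-06 m²
R₍20₎ = ρL/A = (2.66×10^-8)(19.4)/(5.490e-06) = 0.094 Ω
R₍123₎ = R₍20₎(1 + αΔT) = 0.094 × (1 + 0.0036×103) = 0.1289 Ω
P = I²R = (6.44)² × 0.1289 = 5.34 W

5.34 W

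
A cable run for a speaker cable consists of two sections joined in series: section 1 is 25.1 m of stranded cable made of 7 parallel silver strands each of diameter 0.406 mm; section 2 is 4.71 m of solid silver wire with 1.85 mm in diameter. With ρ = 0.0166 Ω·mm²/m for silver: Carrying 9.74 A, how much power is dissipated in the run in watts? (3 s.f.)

ρ = 0.0166 Ω·mm²/m = 1.66×10^-8 Ω·m
Section 1: A_strand = π(2.0300e-04)² = 1.295e-07 m²; R₁ = ρL/(N·A_s) = (1.66×10^-8)(25.1)/(7×1.295e-07) = 0.4598 Ω
Section 2: A = π(d/2)² = π(9.2500e-04 m)² = 2.688e-06 m²
R₂ = (1.66×10^-8)(4.71)/(2.688e-06) = 0.02909 Ω
R = R₁ + R₂ = 0.4889 Ω
P = I²R = (9.74)² × 0.4889 = 46.4 W

46.4 W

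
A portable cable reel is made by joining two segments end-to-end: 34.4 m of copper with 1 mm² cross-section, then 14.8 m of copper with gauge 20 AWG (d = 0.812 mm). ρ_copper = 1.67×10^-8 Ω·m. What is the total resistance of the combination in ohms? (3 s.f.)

Segment 1: A = 1 mm² = 1.000e-06 m²
R₁ = ρL/A = (1.67×10^-8)(34.4)/(1.000e-06) = 0.5745 Ω
Segment 2: A = π(0.812/2 mm)² = π(4.0600e-04 m)² = 5.178e-07 m²
R₂ = (1.67×10^-8)(14.8)/(5.178e-07) = 0.4773 Ω
R = R₁ + R₂ = 1.05 Ω

1.05 Ω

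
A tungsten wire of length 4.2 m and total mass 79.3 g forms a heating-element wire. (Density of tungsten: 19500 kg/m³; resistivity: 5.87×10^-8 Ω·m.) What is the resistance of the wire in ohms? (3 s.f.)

0.255 Ω

A = m/(density·L) = 0.0793/(19500×4.2) = 9.6825e-07 m²
R = ρL/A = (5.87×10^-8)(4.2)/(9.6825e-07) = 0.255 Ω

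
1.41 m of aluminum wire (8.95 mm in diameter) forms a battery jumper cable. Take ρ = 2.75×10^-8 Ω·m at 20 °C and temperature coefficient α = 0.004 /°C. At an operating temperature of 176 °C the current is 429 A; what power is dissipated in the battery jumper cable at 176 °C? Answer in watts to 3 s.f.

184 W

A = π(d/2)² = π(4.4750e-03 m)² = 6.291e-05 m²
R₍20₎ = ρL/A = (2.75×10^-8)(1.41)/(6.291e-05) = 6.163×10^-4 Ω
R₍176₎ = R₍20₎(1 + αΔT) = 6.163×10^-4 × (1 + 0.004×156) = 0.001001 Ω
P = I²R = (429)² × 0.001001 = 184 W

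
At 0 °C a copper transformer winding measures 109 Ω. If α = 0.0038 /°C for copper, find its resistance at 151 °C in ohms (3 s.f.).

ΔT = 151 − 0 = 151 °C
R = R₀(1 + αΔT) = 109 × (1 + 0.0038×151) = 109 × 1.574 = 172 Ω

172 Ω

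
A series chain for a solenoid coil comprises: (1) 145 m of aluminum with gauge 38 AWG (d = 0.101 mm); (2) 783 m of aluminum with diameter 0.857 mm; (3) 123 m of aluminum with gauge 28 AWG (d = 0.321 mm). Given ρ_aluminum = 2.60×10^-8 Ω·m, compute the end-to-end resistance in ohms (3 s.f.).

Seg 1: A = π(0.101/2 mm)² = π(5.0500e-05 m)² = 8.012e-09 m²
R_1 = (2.60×10^-8)(145)/(8.012e-09) = 470.6 Ω
Seg 2: A = π(d/2)² = π(4.2850e-04 m)² = 5.768e-07 m²
R_2 = (2.60×10^-8)(783)/(5.768e-07) = 35.29 Ω
Seg 3: A = π(0.321/2 mm)² = π(1.6050e-04 m)² = 8.093e-08 m²
R_3 = (2.60×10^-8)(123)/(8.093e-08) = 39.52 Ω
R_total = R_1 + R_2 + R_3 = 545 Ω

545 Ω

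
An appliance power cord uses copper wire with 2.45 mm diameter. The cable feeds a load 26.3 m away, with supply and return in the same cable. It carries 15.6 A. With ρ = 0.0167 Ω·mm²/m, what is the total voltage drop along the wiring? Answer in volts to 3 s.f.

2.91 V

ρ = 0.0167 Ω·mm²/m = 1.67×10^-8 Ω·m
A = π(d/2)² = π(1.2250e-03 m)² = 4.714e-06 m²
Total conductor length (both ways) L = 2 × 26.3 = 52.6 m
R = ρL/A = (1.67×10^-8)(52.6)/(4.714e-06) = 0.1863 Ω
V = IR = 15.6 × 0.1863 = 2.91 V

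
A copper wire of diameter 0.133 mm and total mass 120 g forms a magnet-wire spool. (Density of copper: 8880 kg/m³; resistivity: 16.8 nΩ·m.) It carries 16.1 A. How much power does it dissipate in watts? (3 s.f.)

ρ = 16.8 nΩ·m = 1.68×10^-8 Ω·m
A = π(d/2)² = π(6.6500e-05 m)² = 1.3893e-08 m²
L = m/(density·A) = 0.12/(8880×1.3893e-08) = 972.7 m
R = ρL/A = (1.68×10^-8)(972.7)/(1.3893e-08) = 1176 Ω
P = I²R = (16.1)² × 1176 = 3.05×10^5 W

3.05×10^5 W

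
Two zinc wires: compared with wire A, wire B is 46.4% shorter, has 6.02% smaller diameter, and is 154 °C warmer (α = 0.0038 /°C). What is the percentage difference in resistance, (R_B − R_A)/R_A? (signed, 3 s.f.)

R ∝ ρL/d² with ρ ∝ (1+αΔT), so R_B/R_A = (1 − 46.4/100) × (1 − 6.02/100)⁻² × (1 + 0.0038×154)
= 0.536 × 1.132 × 1.585 = 0.962
(R_B − R_A)/R_A = 0.962 − 1 = -3.80%

-3.80%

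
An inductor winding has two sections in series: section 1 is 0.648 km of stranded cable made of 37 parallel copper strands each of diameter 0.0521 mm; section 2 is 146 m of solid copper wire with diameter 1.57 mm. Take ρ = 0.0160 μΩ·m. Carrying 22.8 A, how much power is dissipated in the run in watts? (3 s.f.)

ρ = 0.0160 μΩ·m = 1.60×10^-8 Ω·m
Section 1: A_strand = π(2.6050e-05)² = 2.132e-09 m²; R₁ = ρL/(N·A_s) = (1.60×10^-8)(648)/(37×2.132e-09) = 131.4 Ω
Section 2: A = π(d/2)² = π(7.8500e-04 m)² = 1.936e-06 m²
R₂ = (1.60×10^-8)(146)/(1.936e-06) = 1.207 Ω
R = R₁ + R₂ = 132.6 Ω
P = I²R = (22.8)² × 132.6 = 69000 W

69000 W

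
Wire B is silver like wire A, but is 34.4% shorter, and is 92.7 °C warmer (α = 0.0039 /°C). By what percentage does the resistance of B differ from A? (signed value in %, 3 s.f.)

-10.7%

R ∝ ρL/d² with ρ ∝ (1+αΔT), so R_B/R_A = (1 − 34.4/100) × (1 + 0.0039×92.7)
= 0.656 × 1.361 = 0.8932
(R_B − R_A)/R_A = 0.8932 − 1 = -10.7%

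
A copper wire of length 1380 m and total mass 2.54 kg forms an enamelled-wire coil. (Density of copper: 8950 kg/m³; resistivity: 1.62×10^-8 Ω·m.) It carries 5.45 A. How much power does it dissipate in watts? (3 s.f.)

A = m/(density·L) = 2.54/(8950×1380) = 2.0565e-07 m²
R = ρL/A = (1.62×10^-8)(1380)/(2.0565e-07) = 108.7 Ω
P = I²R = (5.45)² × 108.7 = 3230 W

3230 W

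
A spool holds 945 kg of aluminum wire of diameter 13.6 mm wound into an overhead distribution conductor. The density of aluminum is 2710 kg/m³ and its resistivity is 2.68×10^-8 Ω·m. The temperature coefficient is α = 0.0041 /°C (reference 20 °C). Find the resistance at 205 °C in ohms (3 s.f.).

A = π(d/2)² = π(6.8000e-03 m)² = 1.4527e-04 m²
L = m/(density·A) = 945/(2710×1.4527e-04) = 2400 m
R = ρL/A = (2.68×10^-8)(2400)/(1.4527e-04) = 0.4429 Ω
R(205 °C) = 0.4429 × (1 + 0.0041×185) = 0.779 Ω

0.779 Ω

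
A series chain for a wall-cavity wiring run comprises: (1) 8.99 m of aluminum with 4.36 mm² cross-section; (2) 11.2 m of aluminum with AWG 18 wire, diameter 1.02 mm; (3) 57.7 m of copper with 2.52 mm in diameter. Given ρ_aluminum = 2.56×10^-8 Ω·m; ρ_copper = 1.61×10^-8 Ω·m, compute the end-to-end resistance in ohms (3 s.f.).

Seg 1: A = 4.36 mm² = 4.360e-06 m²
R_1 = (2.56×10^-8)(8.99)/(4.360e-06) = 0.05279 Ω
Seg 2: A = π(1.02/2 mm)² = π(5.1000e-04 m)² = 8.171e-07 m²
R_2 = (2.56×10^-8)(11.2)/(8.171e-07) = 0.3509 Ω
Seg 3: A = π(d/2)² = π(1.2600e-03 m)² = 4.988e-06 m²
R_3 = (1.61×10^-8)(57.7)/(4.988e-06) = 0.1863 Ω
R_total = R_1 + R_2 + R_3 = 0.590 Ω

0.590 Ω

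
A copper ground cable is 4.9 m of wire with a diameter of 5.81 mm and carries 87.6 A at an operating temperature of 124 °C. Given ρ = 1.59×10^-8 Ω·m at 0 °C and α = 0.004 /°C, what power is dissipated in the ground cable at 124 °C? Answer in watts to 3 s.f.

A = π(d/2)² = π(2.9050e-03 m)² = 2.651e-05 m²
R₍0₎ = ρL/A = (1.59×10^-8)(4.9)/(2.651e-05) = 0.002939 Ω
R₍124₎ = R₍0₎(1 + αΔT) = 0.002939 × (1 + 0.004×124) = 0.004396 Ω
P = I²R = (87.6)² × 0.004396 = 33.7 W

33.7 W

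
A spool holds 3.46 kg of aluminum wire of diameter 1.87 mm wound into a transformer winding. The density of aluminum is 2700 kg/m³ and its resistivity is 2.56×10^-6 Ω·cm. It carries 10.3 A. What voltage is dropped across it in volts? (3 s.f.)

ρ = 2.56×10^-6 Ω·cm = 2.56×10^-8 Ω·m
A = π(d/2)² = π(9.3500e-04 m)² = 2.7465e-06 m²
L = m/(density·A) = 3.46/(2700×2.7465e-06) = 466.6 m
R = ρL/A = (2.56×10^-8)(466.6)/(2.7465e-06) = 4.349 Ω
V = IR = 10.3 × 4.349 = 44.8 V

44.8 V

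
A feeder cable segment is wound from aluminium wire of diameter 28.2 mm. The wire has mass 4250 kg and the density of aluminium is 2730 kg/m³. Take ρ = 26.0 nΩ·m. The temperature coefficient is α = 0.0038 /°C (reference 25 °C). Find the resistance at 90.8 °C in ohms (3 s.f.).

ρ = 26.0 nΩ·m = 2.60×10^-8 Ω·m
A = π(d/2)² = π(1.4100e-02 m)² = 6.2458e-04 m²
L = m/(density·A) = 4250/(2730×6.2458e-04) = 2493 m
R = ρL/A = (2.60×10^-8)(2493)/(6.2458e-04) = 0.1038 Ω
R(90.8 °C) = 0.1038 × (1 + 0.0038×65.8) = 0.130 Ω

0.130 Ω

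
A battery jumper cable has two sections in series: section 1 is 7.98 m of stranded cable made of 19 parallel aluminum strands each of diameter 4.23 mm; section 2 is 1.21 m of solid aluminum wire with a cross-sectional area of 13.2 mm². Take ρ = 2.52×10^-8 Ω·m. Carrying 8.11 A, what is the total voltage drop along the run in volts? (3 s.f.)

0.0248 V

Section 1: A_strand = π(2.1150e-03)² = 1.405e-05 m²; R₁ = ρL/(N·A_s) = (2.52×10^-8)(7.98)/(19×1.405e-05) = 7.531×10^-4 Ω
Section 2: A = 13.2 mm² = 1.320e-05 m²
R₂ = (2.52×10^-8)(1.21)/(1.320e-05) = 0.00231 Ω
R = R₁ + R₂ = 0.003063 Ω
V = IR = 8.11 × 0.003063 = 0.0248 V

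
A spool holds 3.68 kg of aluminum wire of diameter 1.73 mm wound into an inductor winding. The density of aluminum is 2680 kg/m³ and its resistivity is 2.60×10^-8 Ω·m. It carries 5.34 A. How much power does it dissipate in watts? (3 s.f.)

184 W

A = π(d/2)² = π(8.6500e-04 m)² = 2.3506e-06 m²
L = m/(density·A) = 3.68/(2680×2.3506e-06) = 584.2 m
R = ρL/A = (2.60×10^-8)(584.2)/(2.3506e-06) = 6.461 Ω
P = I²R = (5.34)² × 6.461 = 184 W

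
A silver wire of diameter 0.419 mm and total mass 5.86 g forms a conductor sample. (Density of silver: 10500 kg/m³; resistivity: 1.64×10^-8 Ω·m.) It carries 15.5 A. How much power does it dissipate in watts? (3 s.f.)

A = π(d/2)² = π(2.0950e-04 m)² = 1.3789e-07 m²
L = m/(density·A) = 0.00586/(10500×1.3789e-07) = 4.048 m
R = ρL/A = (1.64×10^-8)(4.048)/(1.3789e-07) = 0.4814 Ω
P = I²R = (15.5)² × 0.4814 = 116 W

116 W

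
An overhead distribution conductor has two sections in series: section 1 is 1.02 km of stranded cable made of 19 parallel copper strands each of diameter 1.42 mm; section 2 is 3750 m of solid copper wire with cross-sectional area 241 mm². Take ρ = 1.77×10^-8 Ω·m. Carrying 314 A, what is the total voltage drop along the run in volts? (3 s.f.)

Section 1: A_strand = π(7.1000e-04)² = 1.584e-06 m²; R₁ = ρL/(N·A_s) = (1.77×10^-8)(1020)/(19×1.584e-06) = 0.6 Ω
Section 2: A = 241 mm² = 2.410e-04 m²
R₂ = (1.77×10^-8)(3750)/(2.410e-04) = 0.2754 Ω
R = R₁ + R₂ = 0.8754 Ω
V = IR = 314 × 0.8754 = 275 V

275 V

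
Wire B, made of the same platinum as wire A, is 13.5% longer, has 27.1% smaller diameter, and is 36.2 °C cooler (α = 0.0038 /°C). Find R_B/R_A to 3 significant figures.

R ∝ ρL/d² with ρ ∝ (1+αΔT), so R_B/R_A = (1 + 13.5/100) × (1 − 27.1/100)⁻² × (1 − 0.0038×36.2)
= 1.135 × 1.882 × 0.8624 = 1.84

1.84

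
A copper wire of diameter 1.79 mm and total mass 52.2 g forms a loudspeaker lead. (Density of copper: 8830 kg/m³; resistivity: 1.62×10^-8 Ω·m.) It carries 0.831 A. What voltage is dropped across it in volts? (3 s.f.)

0.0126 V

A = π(d/2)² = π(8.9500e-04 m)² = 2.5165e-06 m²
L = m/(density·A) = 0.0522/(8830×2.5165e-06) = 2.349 m
R = ρL/A = (1.62×10^-8)(2.349)/(2.5165e-06) = 0.01512 Ω
V = IR = 0.831 × 0.01512 = 0.0126 V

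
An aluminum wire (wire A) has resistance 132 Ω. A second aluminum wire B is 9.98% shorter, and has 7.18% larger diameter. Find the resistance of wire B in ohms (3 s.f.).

103 Ω

R ∝ L/d², so R_B/R_A = (1 − 9.98/100) × (1 + 7.18/100)⁻²
= 0.9002 × 0.8705 = 0.7836
R_B = 0.7836 × 132 = 103 Ω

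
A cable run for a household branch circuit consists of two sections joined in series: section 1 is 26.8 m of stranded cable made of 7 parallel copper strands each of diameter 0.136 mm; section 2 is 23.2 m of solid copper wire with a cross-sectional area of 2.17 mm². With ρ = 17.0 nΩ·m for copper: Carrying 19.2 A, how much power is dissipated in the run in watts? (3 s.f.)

ρ = 17.0 nΩ·m = 1.70×10^-8 Ω·m
Section 1: A_strand = π(6.8000e-05)² = 1.453e-08 m²; R₁ = ρL/(N·A_s) = (1.70×10^-8)(26.8)/(7×1.453e-08) = 4.48 Ω
Section 2: A = 2.17 mm² = 2.170e-06 m²
R₂ = (1.70×10^-8)(23.2)/(2.170e-06) = 0.1818 Ω
R = R₁ + R₂ = 4.662 Ω
P = I²R = (19.2)² × 4.662 = 1720 W

1720 W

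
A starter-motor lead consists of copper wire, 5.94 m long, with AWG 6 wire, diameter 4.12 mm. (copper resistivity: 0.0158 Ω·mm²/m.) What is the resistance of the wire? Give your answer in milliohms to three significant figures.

ρ = 0.0158 Ω·mm²/m = 1.58×10^-8 Ω·m
A = π(4.12/2 mm)² = π(2.0600e-03 m)² = 1.333e-05 m²
R = ρL/A = (1.58×10^-8)(5.94 m)/(1.333e-05 m²) = 7.04 mΩ

7.04 mΩ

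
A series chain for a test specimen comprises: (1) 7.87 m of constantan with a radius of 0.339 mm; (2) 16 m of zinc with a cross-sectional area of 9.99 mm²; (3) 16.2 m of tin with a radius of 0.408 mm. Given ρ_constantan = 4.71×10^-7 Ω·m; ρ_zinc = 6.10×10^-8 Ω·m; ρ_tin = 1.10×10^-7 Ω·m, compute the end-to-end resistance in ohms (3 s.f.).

Seg 1: A = πr² = π(3.3900e-04 m)² = 3.610e-07 m²
R_1 = (4.71×10^-7)(7.87)/(3.610e-07) = 10.27 Ω
Seg 2: A = 9.99 mm² = 9.990e-06 m²
R_2 = (6.10×10^-8)(16)/(9.990e-06) = 0.0977 Ω
Seg 3: A = πr² = π(4.0800e-04 m)² = 5.230e-07 m²
R_3 = (1.10×10^-7)(16.2)/(5.230e-07) = 3.408 Ω
R_total = R_1 + R_2 + R_3 = 13.8 Ω

13.8 Ω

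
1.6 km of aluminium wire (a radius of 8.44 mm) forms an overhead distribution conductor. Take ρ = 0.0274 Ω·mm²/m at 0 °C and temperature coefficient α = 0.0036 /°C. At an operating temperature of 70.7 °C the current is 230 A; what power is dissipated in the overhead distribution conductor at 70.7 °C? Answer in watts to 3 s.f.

13000 W

ρ = 0.0274 Ω·mm²/m = 2.74×10^-8 Ω·m
A = πr² = π(8.4400e-03 m)² = 2.238e-04 m²
R₍0₎ = ρL/A = (2.74×10^-8)(1600)/(2.238e-04) = 0.1959 Ω
R₍70.7₎ = R₍0₎(1 + αΔT) = 0.1959 × (1 + 0.0036×70.7) = 0.2458 Ω
P = I²R = (230)² × 0.2458 = 13000 W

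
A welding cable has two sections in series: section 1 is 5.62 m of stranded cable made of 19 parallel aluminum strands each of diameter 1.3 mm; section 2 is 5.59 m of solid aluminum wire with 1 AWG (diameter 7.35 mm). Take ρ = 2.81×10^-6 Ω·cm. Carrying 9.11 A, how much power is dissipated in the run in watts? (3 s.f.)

0.827 W

ρ = 2.81×10^-6 Ω·cm = 2.81×10^-8 Ω·m
Section 1: A_strand = π(6.5000e-04)² = 1.327e-06 m²; R₁ = ρL/(N·A_s) = (2.81×10^-8)(5.62)/(19×1.327e-06) = 0.006262 Ω
Section 2: A = π(7.35/2 mm)² = π(3.6750e-03 m)² = 4.243e-05 m²
R₂ = (2.81×10^-8)(5.59)/(4.243e-05) = 0.003702 Ω
R = R₁ + R₂ = 0.009964 Ω
P = I²R = (9.11)² × 0.009964 = 0.827 W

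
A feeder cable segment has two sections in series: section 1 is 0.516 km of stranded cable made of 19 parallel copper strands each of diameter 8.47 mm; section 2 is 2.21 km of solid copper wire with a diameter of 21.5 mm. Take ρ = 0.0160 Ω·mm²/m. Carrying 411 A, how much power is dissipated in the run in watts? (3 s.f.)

ρ = 0.0160 Ω·mm²/m = 1.60×10^-8 Ω·m
Section 1: A_strand = π(4.2350e-03)² = 5.635e-05 m²; R₁ = ρL/(N·A_s) = (1.60×10^-8)(516)/(19×5.635e-05) = 0.007712 Ω
Section 2: A = π(d/2)² = π(1.0750e-02 m)² = 3.631e-04 m²
R₂ = (1.60×10^-8)(2210)/(3.631e-04) = 0.0974 Ω
R = R₁ + R₂ = 0.1051 Ω
P = I²R = (411)² × 0.1051 = 17800 W

17800 W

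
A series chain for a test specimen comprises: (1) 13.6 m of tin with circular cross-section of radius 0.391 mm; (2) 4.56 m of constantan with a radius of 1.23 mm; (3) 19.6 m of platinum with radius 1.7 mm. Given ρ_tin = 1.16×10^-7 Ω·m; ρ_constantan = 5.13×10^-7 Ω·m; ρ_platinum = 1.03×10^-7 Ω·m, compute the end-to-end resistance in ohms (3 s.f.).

4.00 Ω

Seg 1: A = πr² = π(3.9100e-04 m)² = 4.803e-07 m²
R_1 = (1.16×10^-7)(13.6)/(4.803e-07) = 3.285 Ω
Seg 2: A = πr² = π(1.2300e-03 m)² = 4.753e-06 m²
R_2 = (5.13×10^-7)(4.56)/(4.753e-06) = 0.4922 Ω
Seg 3: A = πr² = π(1.7000e-03 m)² = 9.079e-06 m²
R_3 = (1.03×10^-7)(19.6)/(9.079e-06) = 0.2224 Ω
R_total = R_1 + R_2 + R_3 = 4.00 Ω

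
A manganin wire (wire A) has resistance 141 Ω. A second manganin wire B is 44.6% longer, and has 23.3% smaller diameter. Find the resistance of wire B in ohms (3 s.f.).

347 Ω

R ∝ L/d², so R_B/R_A = (1 + 44.6/100) × (1 − 23.3/100)⁻²
= 1.446 × 1.7 = 2.458
R_B = 2.458 × 141 = 347 Ω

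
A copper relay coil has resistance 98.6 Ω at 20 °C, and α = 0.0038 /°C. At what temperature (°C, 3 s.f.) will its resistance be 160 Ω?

184 °C

R = R₀(1 + α(T − T₀)) ⇒ T = T₀ + (R/R₀ − 1)/α
T = 20 + (160/98.6 − 1)/0.0038 = 20 + (0.6227)/0.0038 = 184 °C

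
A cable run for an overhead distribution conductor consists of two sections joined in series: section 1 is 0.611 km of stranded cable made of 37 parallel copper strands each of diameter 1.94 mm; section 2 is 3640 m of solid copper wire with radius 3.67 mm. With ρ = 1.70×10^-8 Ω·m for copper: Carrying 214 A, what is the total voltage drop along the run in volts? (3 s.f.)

333 V

Section 1: A_strand = π(9.7000e-04)² = 2.956e-06 m²; R₁ = ρL/(N·A_s) = (1.70×10^-8)(611)/(37×2.956e-06) = 0.09497 Ω
Section 2: A = πr² = π(3.6700e-03 m)² = 4.231e-05 m²
R₂ = (1.70×10^-8)(3640)/(4.231e-05) = 1.462 Ω
R = R₁ + R₂ = 1.557 Ω
V = IR = 214 × 1.557 = 333 V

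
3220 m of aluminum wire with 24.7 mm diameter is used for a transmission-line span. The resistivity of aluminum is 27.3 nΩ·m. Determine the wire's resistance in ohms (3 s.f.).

0.183 Ω

ρ = 27.3 nΩ·m = 2.73×10^-8 Ω·m
A = π(d/2)² = π(1.2350e-02 m)² = 4.792e-04 m²
R = ρL/A = (2.73×10^-8)(3220 m)/(4.792e-04 m²) = 0.183 Ω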